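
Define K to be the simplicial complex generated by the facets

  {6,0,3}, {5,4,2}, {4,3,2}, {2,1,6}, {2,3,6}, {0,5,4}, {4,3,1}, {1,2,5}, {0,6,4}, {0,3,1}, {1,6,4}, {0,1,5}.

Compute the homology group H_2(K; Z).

Take the total order 0 < 1 < 2 < 3 < 4 < 5 < 6 on the vertex set. Then K (dimension 2) consists of the simplices:

  0-simplices (7): [0], [1], [2], [3], [4], [5], [6]
  1-simplices (18): [0,1], [0,3], [0,4], [0,5], [0,6], [1,2], [1,3], [1,4], [1,5], [1,6], [2,3], [2,4], [2,5], [2,6], [3,4], [3,6], [4,5], [4,6]
  2-simplices (12): [0,1,3], [0,1,5], [0,3,6], [0,4,5], [0,4,6], [1,2,5], [1,2,6], [1,3,4], [1,4,6], [2,3,4], [2,3,6], [2,4,5]

Hence C_0 ≅ Z^7, C_1 ≅ Z^18, C_2 ≅ Z^12.

Boundary ∂_1: C_1 → C_0 maps an edge to its endpoints' difference, ∂[p,q] = q − p. For instance
  ∂[0,6] = [6] − [0].
As a 7×18 matrix over Z this has rank 6, with invariant factors (1,1,1,1,1,1).

∂_2: C_2 → C_1 acts by ∂[p,q,r] = [q,r] − [p,r] + [p,q]. For instance
  ∂[1,3,4] = [3,4] − [1,4] + [1,3],
  ∂[2,3,6] = [3,6] − [2,6] + [2,3].
The 18×12 boundary matrix has rank 12 and Smith normal form diag(1,1,1,1,1,1,1,1,1,1,1,2).

Computing H_k = (kernel of ∂_k) / (image of ∂_{k+1}):

  H_2: rank ker ∂_2 − rank ∂_3 = (12 − 12) − 0 = 0, and there is no ∂_3, so H_2 ≅ 0.

H_2 = 0.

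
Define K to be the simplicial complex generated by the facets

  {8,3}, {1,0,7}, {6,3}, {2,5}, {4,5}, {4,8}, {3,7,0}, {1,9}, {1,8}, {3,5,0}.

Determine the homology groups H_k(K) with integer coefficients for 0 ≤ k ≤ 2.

H_0 ≅ Z,  H_1 ≅ Z^2,  H_2 = 0.

Fix the vertex order 0 < 1 < 2 < 3 < 4 < 5 < 6 < 7 < 8 < 9 and write every simplex with vertices in increasing order. Then dim K = 2 and the simplices of K are:

  0-simplices (10): [0], [1], [2], [3], [4], [5], [6], [7], [8], [9]
  1-simplices (14): [0,1], [0,3], [0,5], [0,7], [1,7], [1,8], [1,9], [2,5], [3,5], [3,6], [3,7], [3,8], [4,5], [4,8]
  2-simplices (3): [0,1,7], [0,3,5], [0,3,7]

so the chain groups are C_0 ≅ Z^10, C_1 ≅ Z^14, C_2 ≅ Z^3.

The boundary map ∂_1: C_1 → C_0 sends each edge [p,q] (with p < q) to q − p. For instance
  ∂[0,5] = [5] − [0].
This gives a 10×14 integer matrix of rank 9; reducing to Smith normal form yields diagonal entries (1,1,1,1,1,1,1,1,1).

The boundary map ∂_2: C_2 → C_1 maps a triangle to the signed sum of its edges. For instance
  ∂[0,1,7] = [1,7] − [0,7] + [0,1],
  ∂[0,3,7] = [3,7] − [0,7] + [0,3].
This gives a 14×3 integer matrix of rank 3; reducing to Smith normal form yields diagonal entries (1,1,1).

Now H_k = ker ∂_k / im ∂_{k+1}, so:

  H_0: rank C_0 − rank ∂_1 = 10 − 9 = 1, and the invariant factors of ∂_1 are all 1, so H_0 ≅ Z.
  H_1: rank ker ∂_1 − rank ∂_2 = (14 − 9) − 3 = 2, and the invariant factors of ∂_2 are all 1, so H_1 ≅ Z^2.
  H_2: rank ker ∂_2 − rank ∂_3 = (3 − 3) − 0 = 0, and there is no ∂_3, so H_2 ≅ 0.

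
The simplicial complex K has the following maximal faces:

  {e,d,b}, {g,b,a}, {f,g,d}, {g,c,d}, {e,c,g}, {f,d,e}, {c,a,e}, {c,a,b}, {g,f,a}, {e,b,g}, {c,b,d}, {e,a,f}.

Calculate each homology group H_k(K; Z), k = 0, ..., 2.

Take the total order a < b < c < d < e < f < g on the vertex set. Then K (dimension 2) consists of the simplices:

  0-simplices (7): a, b, c, d, e, f, g
  1-simplices (18): ab, ac, ae, af, ag, bc, bd, be, bg, cd, ce, cg, de, df, dg, ef, eg, fg
  2-simplices (12): abc, abg, ace, aef, afg, bcd, bde, beg, cdg, ceg, def, dfg

so the chain groups are C_0 ≅ Z^7, C_1 ≅ Z^18, C_2 ≅ Z^12.

∂_1: C_1 → C_0 is given by ∂[p,q] = [q] − [p]. For instance
  ∂cg = g − c.
As a 7×18 matrix over Z this has rank 6, with invariant factors (1,1,1,1,1,1).

∂_2: C_2 → C_1 acts by ∂[p,q,r] = [q,r] − [p,r] + [p,q]. For instance
  ∂abc = bc − ac + ab,
  ∂ceg = eg − cg + ce.
The 18×12 boundary matrix has rank 12 and Smith normal form diag(1,1,1,1,1,1,1,1,1,1,1,2).

Reading off H_k = ker ∂_k / im ∂_{k+1}:

  H_0: rank C_0 − rank ∂_1 = 7 − 6 = 1, and the invariant factors of ∂_1 are all 1, so H_0 = Z.
  H_1: rank ker ∂_1 − rank ∂_2 = (18 − 6) − 12 = 0, and ∂_2 has invariant factor 2 > 1, so H_1 = Z/2Z.
  H_2: rank ker ∂_2 − rank ∂_3 = (12 − 12) − 0 = 0, and there is no ∂_3, so H_2 = 0.

As a check, the Euler characteristic is 7 − 18 + 12 = 1, which agrees with 1 − 0 + 0 = 1.

H_0 = Z,  H_1 = Z/2Z,  H_2 = 0.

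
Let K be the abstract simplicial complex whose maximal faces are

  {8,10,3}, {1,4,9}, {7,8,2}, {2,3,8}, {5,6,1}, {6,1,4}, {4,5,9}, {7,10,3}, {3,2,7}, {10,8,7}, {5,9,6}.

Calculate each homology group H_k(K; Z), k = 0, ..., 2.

We work with the vertex ordering 1 < 2 < 3 < 4 < 5 < 6 < 7 < 8 < 9 < 10. The simplices of K, each written with vertices in increasing order, are:

  0-simplices (10): [1], [2], [3], [4], [5], [6], [7], [8], [9], [10]
  1-simplices (19): [1,4], [1,5], [1,6], [1,9], [2,3], [2,7], [2,8], [3,7], [3,8], [3,10], [4,5], [4,6], [4,9], [5,6], [5,9], [6,9], [7,8], [7,10], [8,10]
  2-simplices (11): [1,4,6], [1,4,9], [1,5,6], [2,3,7], [2,3,8], [2,7,8], [3,7,10], [3,8,10], [4,5,9], [5,6,9], [7,8,10]

Hence C_0 ≅ Z^10, C_1 ≅ Z^19, C_2 ≅ Z^11.

Boundary ∂_1: C_1 → C_0 is given by ∂[p,q] = [q] − [p]. For instance
  ∂[1,4] = [4] − [1].
This gives a 10×19 integer matrix of rank 8; reducing to Smith normal form yields diagonal entries (1,1,1,1,1,1,1,1).

The boundary map ∂_2: C_2 → C_1 sends each 2-simplex [p,q,r] to [q,r] − [p,r] + [p,q]. For instance
  ∂[2,7,8] = [7,8] − [2,8] + [2,7],
  ∂[2,3,7] = [3,7] − [2,7] + [2,3].
This gives a 19×11 integer matrix of rank 10; reducing to Smith normal form yields diagonal entries (1,1,1,1,1,1,1,1,1,1).

From H_k ≅ ker(∂_k) / im(∂_{k+1}) we obtain:

  H_0: rank C_0 − rank ∂_1 = 10 − 8 = 2, and the invariant factors of ∂_1 are all 1, so H_0 = Z^2.
  H_1: rank ker ∂_1 − rank ∂_2 = (19 − 8) − 10 = 1, and the invariant factors of ∂_2 are all 1, so H_1 = Z.
  H_2: rank ker ∂_2 − rank ∂_3 = (11 − 10) − 0 = 1, and there is no ∂_3, so H_2 = Z.

As a check, the Euler characteristic is 10 − 19 + 11 = 2, which agrees with 2 − 1 + 1 = 2.

H_0 ≅ Z^2,  H_1 ≅ Z,  H_2 ≅ Z.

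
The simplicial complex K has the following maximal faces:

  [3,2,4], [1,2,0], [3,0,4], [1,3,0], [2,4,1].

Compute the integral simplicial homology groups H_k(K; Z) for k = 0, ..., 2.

H_0 ≅ Z,  H_1 ≅ Z,  H_2 = 0.

Fix the vertex order 0 < 1 < 2 < 3 < 4 and write every simplex with vertices in increasing order. Then dim K = 2 and the simplices of K are:

  0-simplices (5): [0], [1], [2], [3], [4]
  1-simplices (10): [0,1], [0,2], [0,3], [0,4], [1,2], [1,3], [1,4], [2,3], [2,4], [3,4]
  2-simplices (5): [0,1,2], [0,1,3], [0,3,4], [1,2,4], [2,3,4]

Hence C_0 ≅ Z^5, C_1 ≅ Z^10, C_2 ≅ Z^5.

Boundary ∂_1: C_1 → C_0 sends each edge [p,q] (with p < q) to q − p.
The resulting 5×10 matrix has rank 4, and its Smith normal form has invariant factors (1,1,1,1).

The boundary map ∂_2: C_2 → C_1 maps a triangle to the signed sum of its edges. For instance
  ∂[1,2,4] = [2,4] − [1,4] + [1,2],
  ∂[0,1,3] = [1,3] − [0,3] + [0,1].
The 10×5 boundary matrix has rank 5 and Smith normal form diag(1,1,1,1,1).

Computing H_k = (kernel of ∂_k) / (image of ∂_{k+1}):

  H_0: rank C_0 − rank ∂_1 = 5 − 4 = 1, and the invariant factors of ∂_1 are all 1, so H_0 = Z.
  H_1: rank ker ∂_1 − rank ∂_2 = (10 − 4) − 5 = 1, and the invariant factors of ∂_2 are all 1, so H_1 = Z.
  H_2: rank ker ∂_2 − rank ∂_3 = (5 − 5) − 0 = 0, and there is no ∂_3, so H_2 = 0.

(K is a triangulation of the Möbius band.)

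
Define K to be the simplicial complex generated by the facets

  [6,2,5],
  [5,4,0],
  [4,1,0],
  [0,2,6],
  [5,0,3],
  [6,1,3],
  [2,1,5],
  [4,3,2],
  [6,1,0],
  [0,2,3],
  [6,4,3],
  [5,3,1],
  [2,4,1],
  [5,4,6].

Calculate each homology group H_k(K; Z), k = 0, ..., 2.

Fix the vertex order 0 < 1 < 2 < 3 < 4 < 5 < 6 and write every simplex with vertices in increasing order. Then dim K = 2 and the simplices of K are:

  0-simplices (7): [0], [1], [2], [3], [4], [5], [6]
  1-simplices (21): [0,1], [0,2], [0,3], [0,4], [0,5], [0,6], [1,2], [1,3], [1,4], [1,5], [1,6], [2,3], [2,4], [2,5], [2,6], [3,4], [3,5], [3,6], [4,5], [4,6], [5,6]
  2-simplices (14): [0,1,4], [0,1,6], [0,2,3], [0,2,6], [0,3,5], [0,4,5], [1,2,4], [1,2,5], [1,3,5], [1,3,6], [2,3,4], [2,5,6], [3,4,6], [4,5,6]

so the chain groups are C_0 ≅ Z^7, C_1 ≅ Z^21, C_2 ≅ Z^14.

The boundary map ∂_1: C_1 → C_0 sends each edge [p,q] (with p < q) to q − p.
This gives a 7×21 integer matrix of rank 6; reducing to Smith normal form yields diagonal entries (1,1,1,1,1,1).

∂_2: C_2 → C_1 acts by ∂[p,q,r] = [q,r] − [p,r] + [p,q]. For instance
  ∂[1,2,5] = [2,5] − [1,5] + [1,2],
  ∂[4,5,6] = [5,6] − [4,6] + [4,5].
This gives a 21×14 integer matrix of rank 13; reducing to Smith normal form yields diagonal entries (1,1,1,1,1,1,1,1,1,1,1,1,1).

Reading off H_k = ker ∂_k / im ∂_{k+1}:

  H_0: rank C_0 − rank ∂_1 = 7 − 6 = 1, and the invariant factors of ∂_1 are all 1, so H_0 ≅ Z.
  H_1: rank ker ∂_1 − rank ∂_2 = (21 − 6) − 13 = 2, and the invariant factors of ∂_2 are all 1, so H_1 ≅ Z^2.
  H_2: rank ker ∂_2 − rank ∂_3 = (14 − 13) − 0 = 1, and there is no ∂_3, so H_2 ≅ Z.

As a check, the Euler characteristic is 7 − 21 + 14 = 0, which agrees with 1 − 2 + 1 = 0.

H_0 = Z,  H_1 = Z^2,  H_2 = Z.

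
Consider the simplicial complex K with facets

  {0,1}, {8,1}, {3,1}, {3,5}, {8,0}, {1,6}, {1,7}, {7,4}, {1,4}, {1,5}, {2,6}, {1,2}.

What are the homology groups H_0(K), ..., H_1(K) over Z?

H_0 ≅ Z,  H_1 ≅ Z^4.

Fix the vertex order 0 < 1 < 2 < 3 < 4 < 5 < 6 < 7 < 8 and write every simplex with vertices in increasing order. Then dim K = 1 and the simplices of K are:

  0-simplices (9): [0], [1], [2], [3], [4], [5], [6], [7], [8]
  1-simplices (12): [0,1], [0,8], [1,2], [1,3], [1,4], [1,5], [1,6], [1,7], [1,8], [2,6], [3,5], [4,7]

giving chain groups C_0 ≅ Z^9, C_1 ≅ Z^12.

The boundary map ∂_1: C_1 → C_0 sends each edge [p,q] (with p < q) to q − p. For instance
  ∂[0,8] = [8] − [0].
The resulting 9×12 matrix has rank 8, and its Smith normal form has invariant factors (1,1,1,1,1,1,1,1).

Computing H_k = (kernel of ∂_k) / (image of ∂_{k+1}):

  H_0: rank C_0 − rank ∂_1 = 9 − 8 = 1, and the invariant factors of ∂_1 are all 1, so H_0 ≅ Z.
  H_1: rank ker ∂_1 − rank ∂_2 = (12 − 8) − 0 = 4, and there is no ∂_2, so H_1 ≅ Z^4.

(K is a triangulation of a wedge of 4 circles.)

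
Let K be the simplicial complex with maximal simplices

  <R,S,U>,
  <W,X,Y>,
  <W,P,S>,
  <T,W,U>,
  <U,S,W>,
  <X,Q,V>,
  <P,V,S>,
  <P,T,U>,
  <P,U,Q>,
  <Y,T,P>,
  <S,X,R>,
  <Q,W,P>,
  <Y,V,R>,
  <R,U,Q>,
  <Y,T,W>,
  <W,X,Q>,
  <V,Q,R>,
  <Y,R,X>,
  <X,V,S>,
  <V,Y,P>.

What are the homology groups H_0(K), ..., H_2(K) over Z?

H_0 = Z,  H_1 = Z ⊕ Z/2,  H_2 = 0.

Take the total order P < Q < R < S < T < U < V < W < X < Y on the vertex set. Then K (dimension 2) consists of the simplices:

  0-simplices (10): P, Q, R, S, T, U, V, W, X, Y
  1-simplices (30): PQ, PS, PT, PU, PV, PW, PY, QR, QU, QV, QW, QX, RS, RU, RV, RX, RY, SU, SV, SW, SX, TU, TW, TY, UW, VX, VY, WX, WY, XY
  2-simplices (20): PQU, PQW, PSV, PSW, PTU, PTY, PVY, QRU, QRV, QVX, QWX, RSU, RSX, RVY, RXY, SUW, SVX, TUW, TWY, WXY

so the chain groups are C_0 ≅ Z^10, C_1 ≅ Z^30, C_2 ≅ Z^20.

The boundary map ∂_1: C_1 → C_0 sends each edge [p,q] (with p < q) to q − p. For instance
  ∂PY = Y − P.
As a 10×30 matrix over Z this has rank 9, with invariant factors (1,1,1,1,1,1,1,1,1).

∂_2: C_2 → C_1 acts by ∂[p,q,r] = [q,r] − [p,r] + [p,q]. For instance
  ∂PSV = SV − PV + PS,
  ∂PTY = TY − PY + PT.
The resulting 30×20 matrix has rank 20, and its Smith normal form has invariant factors (1,1,1,1,1,1,1,1,1,1,1,1,1,1,1,1,1,1,1,2).

Computing H_k = (kernel of ∂_k) / (image of ∂_{k+1}):

  H_0: rank C_0 − rank ∂_1 = 10 − 9 = 1, and the invariant factors of ∂_1 are all 1, so H_0 ≅ Z.
  H_1: rank ker ∂_1 − rank ∂_2 = (30 − 9) − 20 = 1, and ∂_2 has invariant factor 2 > 1, so H_1 ≅ Z ⊕ Z/2.
  H_2: rank ker ∂_2 − rank ∂_3 = (20 − 20) − 0 = 0, and there is no ∂_3, so H_2 ≅ 0.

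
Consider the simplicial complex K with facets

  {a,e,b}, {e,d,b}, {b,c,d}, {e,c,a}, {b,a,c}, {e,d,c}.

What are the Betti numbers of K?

b_0 = 1, b_1 = 0, b_2 = 1.

Order the vertices as a < b < c < d < e. Listing each simplex with vertices in this order, K has dimension 2 with simplices:

  0-simplices (5): a, b, c, d, e
  1-simplices (9): ab, ac, ae, bc, bd, be, cd, ce, de
  2-simplices (6): abc, abe, ace, bcd, bde, cde

so the chain groups are C_0 ≅ Z^5, C_1 ≅ Z^9, C_2 ≅ Z^6.

∂_1: C_1 → C_0 is given by ∂[p,q] = [q] − [p].
This gives a 5×9 integer matrix of rank 4; reducing to Smith normal form yields diagonal entries (1,1,1,1).

The boundary map ∂_2: C_2 → C_1 maps a triangle to the signed sum of its edges. For instance
  ∂bde = de − be + bd,
  ∂bcd = cd − bd + bc.
The resulting 9×6 matrix has rank 5, and its Smith normal form has invariant factors (1,1,1,1,1).

From H_k ≅ ker(∂_k) / im(∂_{k+1}) we obtain:

  H_0: rank C_0 − rank ∂_1 = 5 − 4 = 1, and the invariant factors of ∂_1 are all 1, so H_0 = Z.
  H_1: rank ker ∂_1 − rank ∂_2 = (9 − 4) − 5 = 0, and the invariant factors of ∂_2 are all 1, so H_1 = 0.
  H_2: rank ker ∂_2 − rank ∂_3 = (6 − 5) − 0 = 1, and there is no ∂_3, so H_2 = Z.

(K is a triangulation of the 2-sphere S^2.)

Hence the Betti numbers are b_0 = 1, b_1 = 0, b_2 = 1.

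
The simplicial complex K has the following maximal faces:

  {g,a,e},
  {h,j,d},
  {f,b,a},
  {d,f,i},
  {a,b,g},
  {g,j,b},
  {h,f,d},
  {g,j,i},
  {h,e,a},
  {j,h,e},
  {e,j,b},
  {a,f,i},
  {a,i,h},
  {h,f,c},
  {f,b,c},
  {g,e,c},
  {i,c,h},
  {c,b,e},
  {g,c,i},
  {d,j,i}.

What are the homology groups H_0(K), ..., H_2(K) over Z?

H_0 ≅ Z,  H_1 ≅ Z ⊕ Z/2Z,  H_2 = 0.

K has 10 vertices, 30 edges, 20 triangles.
rank ∂_0 = 0, rank ∂_1 = 9 ⇒ b_0 = 10 − 0 − 9 = 1; all invariant factors of ∂_1 are 1 so no torsion. So H_0 ≅ Z.
rank ∂_1 = 9, rank ∂_2 = 20 ⇒ b_1 = 30 − 9 − 20 = 1; ∂_2 has invariant factor(s) [2] giving torsion. So H_1 ≅ Z ⊕ Z/2Z.
rank ∂_2 = 20, rank ∂_3 = 0 ⇒ b_2 = 20 − 20 − 0 = 0. So H_2 ≅ 0.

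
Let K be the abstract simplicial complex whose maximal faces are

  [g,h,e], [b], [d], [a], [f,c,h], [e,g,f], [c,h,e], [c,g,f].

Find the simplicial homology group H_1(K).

H_1 = Z.

Order the vertices as a < b < c < d < e < f < g < h. Listing each simplex with vertices in this order, K has dimension 2 with simplices:

  0-simplices (8): a, b, c, d, e, f, g, h
  1-simplices (10): ce, cf, cg, ch, ef, eg, eh, fg, fh, gh
  2-simplices (5): ceh, cfg, cfh, efg, egh

Hence C_0 ≅ Z^8, C_1 ≅ Z^10, C_2 ≅ Z^5.

The boundary map ∂_1: C_1 → C_0 maps an edge to its endpoints' difference, ∂[p,q] = q − p.
This gives a 8×10 integer matrix of rank 4; reducing to Smith normal form yields diagonal entries (1,1,1,1).

The boundary map ∂_2: C_2 → C_1 maps a triangle to the signed sum of its edges. For instance
  ∂cfh = fh − ch + cf,
  ∂efg = fg − eg + ef.
As a 10×5 matrix over Z this has rank 5, with invariant factors (1,1,1,1,1).

Now H_k = ker ∂_k / im ∂_{k+1}, so:

  H_1: rank ker ∂_1 − rank ∂_2 = (10 − 4) − 5 = 1, and the invariant factors of ∂_2 are all 1, so H_1 ≅ Z.

(K is a triangulation of the disjoint union of a set of 3 points and the Möbius band.)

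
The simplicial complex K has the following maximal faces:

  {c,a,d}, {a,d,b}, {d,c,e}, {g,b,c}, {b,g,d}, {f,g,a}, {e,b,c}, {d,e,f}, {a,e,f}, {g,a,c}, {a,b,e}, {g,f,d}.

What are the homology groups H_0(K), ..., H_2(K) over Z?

K has 7 vertices, 18 edges, 12 triangles.
rank ∂_0 = 0, rank ∂_1 = 6 ⇒ b_0 = 7 − 0 − 6 = 1; all invariant factors of ∂_1 are 1 so no torsion. So H_0 = Z.
rank ∂_1 = 6, rank ∂_2 = 12 ⇒ b_1 = 18 − 6 − 12 = 0; ∂_2 has invariant factor(s) [2] giving torsion. So H_1 = Z/2Z.
rank ∂_2 = 12, rank ∂_3 = 0 ⇒ b_2 = 12 − 12 − 0 = 0. So H_2 = 0.

H_0 = Z,  H_1 = Z/2Z,  H_2 = 0.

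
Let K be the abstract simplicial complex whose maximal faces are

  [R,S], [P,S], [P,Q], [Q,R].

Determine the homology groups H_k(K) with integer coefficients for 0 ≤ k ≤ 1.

H_0 ≅ Z,  H_1 ≅ Z.

Take the total order P < Q < R < S on the vertex set. Then K (dimension 1) consists of the simplices:

  0-simplices (4): P, Q, R, S
  1-simplices (4): PQ, PS, QR, RS

Hence C_0 ≅ Z^4, C_1 ≅ Z^4.

∂_1: C_1 → C_0 sends each edge [p,q] (with p < q) to q − p.
The resulting 4×4 matrix has rank 3, and its Smith normal form has invariant factors (1,1,1).

Computing H_k = (kernel of ∂_k) / (image of ∂_{k+1}):

  H_0: rank C_0 − rank ∂_1 = 4 − 3 = 1, and the invariant factors of ∂_1 are all 1, so H_0 = Z.
  H_1: rank ker ∂_1 − rank ∂_2 = (4 − 3) − 0 = 1, and there is no ∂_2, so H_1 = Z.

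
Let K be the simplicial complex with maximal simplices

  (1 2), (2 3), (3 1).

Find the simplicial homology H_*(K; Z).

We work with the vertex ordering 1 < 2 < 3. The simplices of K, each written with vertices in increasing order, are:

  0-simplices (3): [1], [2], [3]
  1-simplices (3): [1,2], [1,3], [2,3]

Hence C_0 ≅ Z^3, C_1 ≅ Z^3.

The boundary map ∂_1: C_1 → C_0 is given by ∂[p,q] = [q] − [p]. For instance
  ∂[1,3] = [3] − [1].
The resulting 3×3 matrix has rank 2, and its Smith normal form has invariant factors (1,1).

Now H_k = ker ∂_k / im ∂_{k+1}, so:

  H_0: rank C_0 − rank ∂_1 = 3 − 2 = 1, and the invariant factors of ∂_1 are all 1, so H_0 ≅ Z.
  H_1: rank ker ∂_1 − rank ∂_2 = (3 − 2) − 0 = 1, and there is no ∂_2, so H_1 ≅ Z.

H_0 ≅ Z,  H_1 ≅ Z.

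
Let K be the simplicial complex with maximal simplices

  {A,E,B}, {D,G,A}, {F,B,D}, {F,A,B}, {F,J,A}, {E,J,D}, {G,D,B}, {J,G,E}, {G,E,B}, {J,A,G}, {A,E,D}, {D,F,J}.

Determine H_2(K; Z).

H_2 ≅ 0.

Take the total order A < B < D < E < F < G < J on the vertex set. Then K (dimension 2) consists of the simplices:

  0-simplices (7): A, B, D, E, F, G, J
  1-simplices (18): AB, AD, AE, AF, AG, AJ, BD, BE, BF, BG, DE, DF, DG, DJ, EG, EJ, FJ, GJ
  2-simplices (12): ABE, ABF, ADE, ADG, AFJ, AGJ, BDF, BDG, BEG, DEJ, DFJ, EGJ

so the chain groups are C_0 ≅ Z^7, C_1 ≅ Z^18, C_2 ≅ Z^12.

∂_1: C_1 → C_0 is given by ∂[p,q] = [q] − [p]. For instance
  ∂BD = D − B.
The resulting 7×18 matrix has rank 6, and its Smith normal form has invariant factors (1,1,1,1,1,1).

The boundary map ∂_2: C_2 → C_1 acts by ∂[p,q,r] = [q,r] − [p,r] + [p,q]. For instance
  ∂AGJ = GJ − AJ + AG,
  ∂DEJ = EJ − DJ + DE.
The 18×12 boundary matrix has rank 12 and Smith normal form diag(1,1,1,1,1,1,1,1,1,1,1,2).

From H_k ≅ ker(∂_k) / im(∂_{k+1}) we obtain:

  H_2: rank ker ∂_2 − rank ∂_3 = (12 − 12) − 0 = 0, and there is no ∂_3, so H_2 ≅ 0.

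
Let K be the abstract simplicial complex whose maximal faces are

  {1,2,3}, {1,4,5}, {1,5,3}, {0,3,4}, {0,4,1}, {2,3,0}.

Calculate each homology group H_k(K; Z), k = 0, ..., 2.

H_0 ≅ Z,  H_1 ≅ Z,  H_2 = 0.

Fix the vertex order 0 < 1 < 2 < 3 < 4 < 5 and write every simplex with vertices in increasing order. Then dim K = 2 and the simplices of K are:

  0-simplices (6): [0], [1], [2], [3], [4], [5]
  1-simplices (12): [0,1], [0,2], [0,3], [0,4], [1,2], [1,3], [1,4], [1,5], [2,3], [3,4], [3,5], [4,5]
  2-simplices (6): [0,1,4], [0,2,3], [0,3,4], [1,2,3], [1,3,5], [1,4,5]

Hence C_0 ≅ Z^6, C_1 ≅ Z^12, C_2 ≅ Z^6.

Boundary ∂_1: C_1 → C_0 is given by ∂[p,q] = [q] − [p]. For instance
  ∂[2,3] = [3] − [2].
The resulting 6×12 matrix has rank 5, and its Smith normal form has invariant factors (1,1,1,1,1).

The boundary map ∂_2: C_2 → C_1 sends each 2-simplex [p,q,r] to [q,r] − [p,r] + [p,q]. For instance
  ∂[0,2,3] = [2,3] − [0,3] + [0,2],
  ∂[0,3,4] = [3,4] − [0,4] + [0,3].
This gives a 12×6 integer matrix of rank 6; reducing to Smith normal form yields diagonal entries (1,1,1,1,1,1).

Now H_k = ker ∂_k / im ∂_{k+1}, so:

  H_0: rank C_0 − rank ∂_1 = 6 − 5 = 1, and the invariant factors of ∂_1 are all 1, so H_0 = Z.
  H_1: rank ker ∂_1 − rank ∂_2 = (12 − 5) − 6 = 1, and the invariant factors of ∂_2 are all 1, so H_1 = Z.
  H_2: rank ker ∂_2 − rank ∂_3 = (6 − 6) − 0 = 0, and there is no ∂_3, so H_2 = 0.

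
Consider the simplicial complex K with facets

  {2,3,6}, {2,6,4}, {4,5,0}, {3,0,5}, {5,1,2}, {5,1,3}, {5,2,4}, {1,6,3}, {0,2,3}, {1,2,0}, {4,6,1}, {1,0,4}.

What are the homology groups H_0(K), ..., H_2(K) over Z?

H_0 = Z,  H_1 = Z/2,  H_2 = 0.

K has 7 vertices, 18 edges, 12 triangles.
rank ∂_0 = 0, rank ∂_1 = 6 ⇒ b_0 = 7 − 0 − 6 = 1; all invariant factors of ∂_1 are 1 so no torsion. So H_0 ≅ Z.
rank ∂_1 = 6, rank ∂_2 = 12 ⇒ b_1 = 18 − 6 − 12 = 0; ∂_2 has invariant factor(s) [2] giving torsion. So H_1 ≅ Z/2.
rank ∂_2 = 12, rank ∂_3 = 0 ⇒ b_2 = 12 − 12 − 0 = 0. So H_2 ≅ 0.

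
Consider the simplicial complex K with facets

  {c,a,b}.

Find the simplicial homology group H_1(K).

Take the total order a < b < c on the vertex set. Then K (dimension 2) consists of the simplices:

  0-simplices (3): a, b, c
  1-simplices (3): ab, ac, bc
  2-simplices (1): abc

Hence C_0 ≅ Z^3, C_1 ≅ Z^3, C_2 ≅ Z^1.

∂_1: C_1 → C_0 is given by ∂[p,q] = [q] − [p].
The 3×3 boundary matrix has rank 2 and Smith normal form diag(1,1).

∂_2: C_2 → C_1 acts by ∂[p,q,r] = [q,r] − [p,r] + [p,q]. For instance
  ∂abc = bc − ac + ab.
As a 3×1 matrix over Z this has rank 1, with invariant factors (1).

Computing H_k = (kernel of ∂_k) / (image of ∂_{k+1}):

  H_1: rank ker ∂_1 − rank ∂_2 = (3 − 2) − 1 = 0, and the invariant factors of ∂_2 are all 1, so H_1 = 0.

(K is a triangulation of the 2-simplex.)

H_1 ≅ 0.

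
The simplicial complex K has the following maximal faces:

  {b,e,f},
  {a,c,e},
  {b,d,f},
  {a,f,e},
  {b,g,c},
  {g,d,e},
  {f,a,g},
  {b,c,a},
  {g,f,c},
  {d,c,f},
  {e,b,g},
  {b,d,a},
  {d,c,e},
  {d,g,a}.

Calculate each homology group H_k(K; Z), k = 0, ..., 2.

H_0 ≅ Z,  H_1 ≅ Z^2,  H_2 ≅ Z.

We work with the vertex ordering a < b < c < d < e < f < g. The simplices of K, each written with vertices in increasing order, are:

  0-simplices (7): a, b, c, d, e, f, g
  1-simplices (21): ab, ac, ad, ae, af, ag, bc, bd, be, bf, bg, cd, ce, cf, cg, de, df, dg, ef, eg, fg
  2-simplices (14): abc, abd, ace, adg, aef, afg, bcg, bdf, bef, beg, cde, cdf, cfg, deg

giving chain groups C_0 ≅ Z^7, C_1 ≅ Z^21, C_2 ≅ Z^14.

∂_1: C_1 → C_0 maps an edge to its endpoints' difference, ∂[p,q] = q − p.
This gives a 7×21 integer matrix of rank 6; reducing to Smith normal form yields diagonal entries (1,1,1,1,1,1).

The boundary map ∂_2: C_2 → C_1 maps a triangle to the signed sum of its edges. For instance
  ∂bdf = df − bf + bd,
  ∂cfg = fg − cg + cf.
The 21×14 boundary matrix has rank 13 and Smith normal form diag(1,1,1,1,1,1,1,1,1,1,1,1,1).

Now H_k = ker ∂_k / im ∂_{k+1}, so:

  H_0: rank C_0 − rank ∂_1 = 7 − 6 = 1, and the invariant factors of ∂_1 are all 1, so H_0 ≅ Z.
  H_1: rank ker ∂_1 − rank ∂_2 = (21 − 6) − 13 = 2, and the invariant factors of ∂_2 are all 1, so H_1 ≅ Z^2.
  H_2: rank ker ∂_2 − rank ∂_3 = (14 − 13) − 0 = 1, and there is no ∂_3, so H_2 ≅ Z.

As a check, the Euler characteristic is 7 − 21 + 14 = 0, which agrees with 1 − 2 + 1 = 0.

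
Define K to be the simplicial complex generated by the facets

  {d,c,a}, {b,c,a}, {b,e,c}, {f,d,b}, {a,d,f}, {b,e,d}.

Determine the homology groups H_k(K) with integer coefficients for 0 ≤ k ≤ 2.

Fix the vertex order a < b < c < d < e < f and write every simplex with vertices in increasing order. Then dim K = 2 and the simplices of K are:

  0-simplices (6): a, b, c, d, e, f
  1-simplices (12): ab, ac, ad, af, bc, bd, be, bf, cd, ce, de, df
  2-simplices (6): abc, acd, adf, bce, bde, bdf

giving chain groups C_0 ≅ Z^6, C_1 ≅ Z^12, C_2 ≅ Z^6.

Boundary ∂_1: C_1 → C_0 maps an edge to its endpoints' difference, ∂[p,q] = q − p.
The 6×12 boundary matrix has rank 5 and Smith normal form diag(1,1,1,1,1).

Boundary ∂_2: C_2 → C_1 sends each 2-simplex [p,q,r] to [q,r] − [p,r] + [p,q]. For instance
  ∂bce = ce − be + bc,
  ∂bdf = df − bf + bd.
This gives a 12×6 integer matrix of rank 6; reducing to Smith normal form yields diagonal entries (1,1,1,1,1,1).

From H_k ≅ ker(∂_k) / im(∂_{k+1}) we obtain:

  H_0: rank C_0 − rank ∂_1 = 6 − 5 = 1, and the invariant factors of ∂_1 are all 1, so H_0 ≅ Z.
  H_1: rank ker ∂_1 − rank ∂_2 = (12 − 5) − 6 = 1, and the invariant factors of ∂_2 are all 1, so H_1 ≅ Z.
  H_2: rank ker ∂_2 − rank ∂_3 = (6 − 6) − 0 = 0, and there is no ∂_3, so H_2 ≅ 0.

(K is a triangulation of the cylinder S^1 x I.)

H_0 ≅ Z,  H_1 ≅ Z,  H_2 = 0.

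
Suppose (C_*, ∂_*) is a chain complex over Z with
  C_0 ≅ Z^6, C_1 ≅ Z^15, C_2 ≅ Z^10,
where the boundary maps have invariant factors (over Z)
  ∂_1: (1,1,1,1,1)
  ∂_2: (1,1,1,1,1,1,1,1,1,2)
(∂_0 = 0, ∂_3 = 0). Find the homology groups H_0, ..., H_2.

H_0 ≅ Z,  H_1 ≅ Z/2,  H_2 = 0.

H_0: b_0 = 6 − 0 − 5 = 1; torsion from ∂_1 factors > 1: none. So H_0 ≅ Z.
H_1: b_1 = 15 − 5 − 10 = 0; torsion from ∂_2 factors > 1: [2]. So H_1 ≅ Z/2.
H_2: b_2 = 10 − 10 − 0 = 0; torsion from ∂_3 factors > 1: none. So H_2 ≅ 0.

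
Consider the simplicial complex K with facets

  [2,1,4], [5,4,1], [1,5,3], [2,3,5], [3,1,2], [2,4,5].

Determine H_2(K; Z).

H_2 ≅ Z.

Fix the vertex order 1 < 2 < 3 < 4 < 5 and write every simplex with vertices in increasing order. Then dim K = 2 and the simplices of K are:

  0-simplices (5): [1], [2], [3], [4], [5]
  1-simplices (9): [1,2], [1,3], [1,4], [1,5], [2,3], [2,4], [2,5], [3,5], [4,5]
  2-simplices (6): [1,2,3], [1,2,4], [1,3,5], [1,4,5], [2,3,5], [2,4,5]

so the chain groups are C_0 ≅ Z^5, C_1 ≅ Z^9, C_2 ≅ Z^6.

Boundary ∂_1: C_1 → C_0 maps an edge to its endpoints' difference, ∂[p,q] = q − p.
This gives a 5×9 integer matrix of rank 4; reducing to Smith normal form yields diagonal entries (1,1,1,1).

The boundary map ∂_2: C_2 → C_1 sends each 2-simplex [p,q,r] to [q,r] − [p,r] + [p,q]. For instance
  ∂[2,3,5] = [3,5] − [2,5] + [2,3],
  ∂[1,3,5] = [3,5] − [1,5] + [1,3].
The 9×6 boundary matrix has rank 5 and Smith normal form diag(1,1,1,1,1).

Now H_k = ker ∂_k / im ∂_{k+1}, so:

  H_2: rank ker ∂_2 − rank ∂_3 = (6 − 5) − 0 = 1, and there is no ∂_3, so H_2 = Z.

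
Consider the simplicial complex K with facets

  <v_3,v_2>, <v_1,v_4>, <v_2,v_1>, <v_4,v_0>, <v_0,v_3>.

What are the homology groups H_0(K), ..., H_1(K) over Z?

H_0 ≅ Z,  H_1 ≅ Z.

We work with the vertex ordering v_0 < v_1 < v_2 < v_3 < v_4. The simplices of K, each written with vertices in increasing order, are:

  0-simplices (5): [v_0], [v_1], [v_2], [v_3], [v_4]
  1-simplices (5): [v_0,v_3], [v_0,v_4], [v_1,v_2], [v_1,v_4], [v_2,v_3]

so the chain groups are C_0 ≅ Z^5, C_1 ≅ Z^5.

∂_1: C_1 → C_0 maps an edge to its endpoints' difference, ∂[p,q] = q − p. For instance
  ∂[v_2,v_3] = [v_3] − [v_2].
As a 5×5 matrix over Z this has rank 4, with invariant factors (1,1,1,1).

Now H_k = ker ∂_k / im ∂_{k+1}, so:

  H_0: rank C_0 − rank ∂_1 = 5 − 4 = 1, and the invariant factors of ∂_1 are all 1, so H_0 = Z.
  H_1: rank ker ∂_1 − rank ∂_2 = (5 − 4) − 0 = 1, and there is no ∂_2, so H_1 = Z.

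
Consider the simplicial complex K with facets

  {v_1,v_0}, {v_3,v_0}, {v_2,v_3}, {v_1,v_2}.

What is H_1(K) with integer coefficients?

K has 4 vertices, 4 edges.
rank ∂_1 = 3, rank ∂_2 = 0 ⇒ b_1 = 4 − 3 − 0 = 1. So H_1 = Z.

H_1 = Z.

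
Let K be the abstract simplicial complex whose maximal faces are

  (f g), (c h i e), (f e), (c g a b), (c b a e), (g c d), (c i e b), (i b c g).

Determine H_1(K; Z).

Fix the vertex order a < b < c < d < e < f < g < h < i and write every simplex with vertices in increasing order. Then dim K = 3 and the simplices of K are:

  0-simplices (9): a, b, c, d, e, f, g, h, i
  1-simplices (20): ab, ac, ae, ag, bc, be, bg, bi, cd, ce, cg, ch, ci, dg, ef, eh, ei, fg, gi, hi
  2-simplices (16): abc, abe, abg, ace, acg, bce, bcg, bci, bei, bgi, cdg, ceh, cei, cgi, chi, ehi
  3-simplices (5): abce, abcg, bcei, bcgi, cehi

giving chain groups C_0 ≅ Z^9, C_1 ≅ Z^20, C_2 ≅ Z^16, C_3 ≅ Z^5.

Boundary ∂_1: C_1 → C_0 is given by ∂[p,q] = [q] − [p]. For instance
  ∂fg = g − f.
This gives a 9×20 integer matrix of rank 8; reducing to Smith normal form yields diagonal entries (1,1,1,1,1,1,1,1).

∂_2: C_2 → C_1 maps a triangle to the signed sum of its edges. For instance
  ∂bcg = cg − bg + bc,
  ∂chi = hi − ci + ch.
As a 20×16 matrix over Z this has rank 11, with invariant factors (1,1,1,1,1,1,1,1,1,1,1).

Boundary ∂_3: C_3 → C_2 sends each 3-simplex σ to the alternating sum Σ_i (−1)^i (σ with its i-th vertex removed). For instance
  ∂abce = bce − ace + abe − abc,
  ∂abcg = bcg − acg + abg − abc.
This gives a 16×5 integer matrix of rank 5; reducing to Smith normal form yields diagonal entries (1,1,1,1,1).

Now H_k = ker ∂_k / im ∂_{k+1}, so:

  H_1: rank ker ∂_1 − rank ∂_2 = (20 − 8) − 11 = 1, and the invariant factors of ∂_2 are all 1, so H_1 = Z.

H_1 = Z.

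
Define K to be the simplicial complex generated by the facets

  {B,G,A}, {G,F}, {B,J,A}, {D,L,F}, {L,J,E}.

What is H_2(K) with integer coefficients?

H_2 = 0.

Fix the vertex order A < B < D < E < F < G < J < L and write every simplex with vertices in increasing order. Then dim K = 2 and the simplices of K are:

  0-simplices (8): A, B, D, E, F, G, J, L
  1-simplices (12): AB, AG, AJ, BG, BJ, DF, DL, EJ, EL, FG, FL, JL
  2-simplices (4): ABG, ABJ, DFL, EJL

giving chain groups C_0 ≅ Z^8, C_1 ≅ Z^12, C_2 ≅ Z^4.

∂_1: C_1 → C_0 maps an edge to its endpoints' difference, ∂[p,q] = q − p.
The resulting 8×12 matrix has rank 7, and its Smith normal form has invariant factors (1,1,1,1,1,1,1).

The boundary map ∂_2: C_2 → C_1 maps a triangle to the signed sum of its edges. For instance
  ∂ABJ = BJ − AJ + AB,
  ∂EJL = JL − EL + EJ.
The resulting 12×4 matrix has rank 4, and its Smith normal form has invariant factors (1,1,1,1).

Reading off H_k = ker ∂_k / im ∂_{k+1}:

  H_2: rank ker ∂_2 − rank ∂_3 = (4 − 4) − 0 = 0, and there is no ∂_3, so H_2 ≅ 0.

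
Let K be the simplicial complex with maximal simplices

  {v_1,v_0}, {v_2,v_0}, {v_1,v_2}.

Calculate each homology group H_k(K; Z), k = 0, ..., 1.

H_0 ≅ Z,  H_1 ≅ Z.

Order the vertices as v_0 < v_1 < v_2. Listing each simplex with vertices in this order, K has dimension 1 with simplices:

  0-simplices (3): [v_0], [v_1], [v_2]
  1-simplices (3): [v_0,v_1], [v_0,v_2], [v_1,v_2]

so the chain groups are C_0 ≅ Z^3, C_1 ≅ Z^3.

The boundary map ∂_1: C_1 → C_0 sends each edge [p,q] (with p < q) to q − p.
This gives a 3×3 integer matrix of rank 2; reducing to Smith normal form yields diagonal entries (1,1).

From H_k ≅ ker(∂_k) / im(∂_{k+1}) we obtain:

  H_0: rank C_0 − rank ∂_1 = 3 − 2 = 1, and the invariant factors of ∂_1 are all 1, so H_0 = Z.
  H_1: rank ker ∂_1 − rank ∂_2 = (3 − 2) − 0 = 1, and there is no ∂_2, so H_1 = Z.

As a check, the Euler characteristic is 3 − 3 = 0, which agrees with 1 − 1 = 0.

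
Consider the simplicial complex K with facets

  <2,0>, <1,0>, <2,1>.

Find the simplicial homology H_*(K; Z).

H_0 = Z,  H_1 = Z.

K has 3 vertices, 3 edges.
rank ∂_0 = 0, rank ∂_1 = 2 ⇒ b_0 = 3 − 0 − 2 = 1; all invariant factors of ∂_1 are 1 so no torsion. So H_0 ≅ Z.
rank ∂_1 = 2, rank ∂_2 = 0 ⇒ b_1 = 3 − 2 − 0 = 1. So H_1 ≅ Z.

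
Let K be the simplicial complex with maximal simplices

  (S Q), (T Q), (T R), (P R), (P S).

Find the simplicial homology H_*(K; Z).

Order the vertices as P < Q < R < S < T. Listing each simplex with vertices in this order, K has dimension 1 with simplices:

  0-simplices (5): P, Q, R, S, T
  1-simplices (5): PR, PS, QS, QT, RT

Hence C_0 ≅ Z^5, C_1 ≅ Z^5.

Boundary ∂_1: C_1 → C_0 maps an edge to its endpoints' difference, ∂[p,q] = q − p.
The 5×5 boundary matrix has rank 4 and Smith normal form diag(1,1,1,1).

Reading off H_k = ker ∂_k / im ∂_{k+1}:

  H_0: rank C_0 − rank ∂_1 = 5 − 4 = 1, and the invariant factors of ∂_1 are all 1, so H_0 ≅ Z.
  H_1: rank ker ∂_1 − rank ∂_2 = (5 − 4) − 0 = 1, and there is no ∂_2, so H_1 ≅ Z.

H_0 ≅ Z,  H_1 ≅ Z.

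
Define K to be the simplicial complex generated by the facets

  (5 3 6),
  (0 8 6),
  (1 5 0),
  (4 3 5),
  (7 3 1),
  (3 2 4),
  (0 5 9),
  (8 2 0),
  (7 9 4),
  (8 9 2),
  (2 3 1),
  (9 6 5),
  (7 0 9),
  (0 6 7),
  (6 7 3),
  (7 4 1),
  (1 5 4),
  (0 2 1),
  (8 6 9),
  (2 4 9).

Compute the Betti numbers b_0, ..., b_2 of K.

b_0 = 1, b_1 = 1, b_2 = 0.

Take the total order 0 < 1 < 2 < 3 < 4 < 5 < 6 < 7 < 8 < 9 on the vertex set. Then K (dimension 2) consists of the simplices:

  0-simplices (10): [0], [1], [2], [3], [4], [5], [6], [7], [8], [9]
  1-simplices (30): (30 of them)
  2-simplices (20): (20 of them)

so the chain groups are C_0 ≅ Z^10, C_1 ≅ Z^30, C_2 ≅ Z^20.

Boundary ∂_1: C_1 → C_0 sends each edge [p,q] (with p < q) to q − p. For instance
  ∂[0,8] = [8] − [0].
The resulting 10×30 matrix has rank 9, and its Smith normal form has invariant factors (1,1,1,1,1,1,1,1,1).

∂_2: C_2 → C_1 maps a triangle to the signed sum of its edges. For instance
  ∂[5,6,9] = [6,9] − [5,9] + [5,6],
  ∂[3,5,6] = [5,6] − [3,6] + [3,5].
This gives a 30×20 integer matrix of rank 20; reducing to Smith normal form yields diagonal entries (1,1,1,1,1,1,1,1,1,1,1,1,1,1,1,1,1,1,1,2).

Now H_k = ker ∂_k / im ∂_{k+1}, so:

  H_0: rank C_0 − rank ∂_1 = 10 − 9 = 1, and the invariant factors of ∂_1 are all 1, so H_0 = Z.
  H_1: rank ker ∂_1 − rank ∂_2 = (30 − 9) − 20 = 1, and ∂_2 has invariant factor 2 > 1, so H_1 = Z × Z/2.
  H_2: rank ker ∂_2 − rank ∂_3 = (20 − 20) − 0 = 0, and there is no ∂_3, so H_2 = 0.

(K is a triangulation of the Klein bottle.)

Hence the Betti numbers are b_0 = 1, b_1 = 1, b_2 = 0.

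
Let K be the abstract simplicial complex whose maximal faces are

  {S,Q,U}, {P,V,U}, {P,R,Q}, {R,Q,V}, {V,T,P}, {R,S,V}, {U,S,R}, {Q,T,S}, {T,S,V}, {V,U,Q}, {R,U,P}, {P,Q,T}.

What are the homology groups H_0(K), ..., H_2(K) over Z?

Order the vertices as P < Q < R < S < T < U < V. Listing each simplex with vertices in this order, K has dimension 2 with simplices:

  0-simplices (7): P, Q, R, S, T, U, V
  1-simplices (18): PQ, PR, PT, PU, PV, QR, QS, QT, QU, QV, RS, RU, RV, ST, SU, SV, TV, UV
  2-simplices (12): PQR, PQT, PRU, PTV, PUV, QRV, QST, QSU, QUV, RSU, RSV, STV

giving chain groups C_0 ≅ Z^7, C_1 ≅ Z^18, C_2 ≅ Z^12.

The boundary map ∂_1: C_1 → C_0 maps an edge to its endpoints' difference, ∂[p,q] = q − p.
The 7×18 boundary matrix has rank 6 and Smith normal form diag(1,1,1,1,1,1).

The boundary map ∂_2: C_2 → C_1 sends each 2-simplex [p,q,r] to [q,r] − [p,r] + [p,q]. For instance
  ∂RSU = SU − RU + RS,
  ∂PQT = QT − PT + PQ.
This gives a 18×12 integer matrix of rank 12; reducing to Smith normal form yields diagonal entries (1,1,1,1,1,1,1,1,1,1,1,2).

Computing H_k = (kernel of ∂_k) / (image of ∂_{k+1}):

  H_0: rank C_0 − rank ∂_1 = 7 − 6 = 1, and the invariant factors of ∂_1 are all 1, so H_0 = Z.
  H_1: rank ker ∂_1 − rank ∂_2 = (18 − 6) − 12 = 0, and ∂_2 has invariant factor 2 > 1, so H_1 = Z_2.
  H_2: rank ker ∂_2 − rank ∂_3 = (12 − 12) − 0 = 0, and there is no ∂_3, so H_2 = 0.

H_0 = Z,  H_1 = Z_2,  H_2 = 0.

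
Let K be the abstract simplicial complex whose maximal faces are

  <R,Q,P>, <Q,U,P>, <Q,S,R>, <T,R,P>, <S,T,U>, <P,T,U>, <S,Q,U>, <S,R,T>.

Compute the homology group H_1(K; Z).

We work with the vertex ordering P < Q < R < S < T < U. The simplices of K, each written with vertices in increasing order, are:

  0-simplices (6): P, Q, R, S, T, U
  1-simplices (12): PQ, PR, PT, PU, QR, QS, QU, RS, RT, ST, SU, TU
  2-simplices (8): PQR, PQU, PRT, PTU, QRS, QSU, RST, STU

so the chain groups are C_0 ≅ Z^6, C_1 ≅ Z^12, C_2 ≅ Z^8.

The boundary map ∂_1: C_1 → C_0 sends each edge [p,q] (with p < q) to q − p. For instance
  ∂SU = U − S.
The resulting 6×12 matrix has rank 5, and its Smith normal form has invariant factors (1,1,1,1,1).

Boundary ∂_2: C_2 → C_1 maps a triangle to the signed sum of its edges. For instance
  ∂PQR = QR − PR + PQ,
  ∂PQU = QU − PU + PQ.
This gives a 12×8 integer matrix of rank 7; reducing to Smith normal form yields diagonal entries (1,1,1,1,1,1,1).

Now H_k = ker ∂_k / im ∂_{k+1}, so:

  H_1: rank ker ∂_1 − rank ∂_2 = (12 − 5) − 7 = 0, and the invariant factors of ∂_2 are all 1, so H_1 ≅ 0.

H_1 ≅ 0.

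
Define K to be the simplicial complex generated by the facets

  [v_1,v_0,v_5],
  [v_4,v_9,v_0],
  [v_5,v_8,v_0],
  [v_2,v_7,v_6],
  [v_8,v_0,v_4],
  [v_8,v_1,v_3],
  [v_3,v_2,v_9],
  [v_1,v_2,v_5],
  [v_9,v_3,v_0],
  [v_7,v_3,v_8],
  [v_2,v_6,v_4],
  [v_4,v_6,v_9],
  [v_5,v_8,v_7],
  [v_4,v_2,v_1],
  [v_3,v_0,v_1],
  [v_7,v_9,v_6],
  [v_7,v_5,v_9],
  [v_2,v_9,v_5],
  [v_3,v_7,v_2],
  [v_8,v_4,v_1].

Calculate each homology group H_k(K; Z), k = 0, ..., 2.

H_0 = Z,  H_1 = Z ⊕ Z/2,  H_2 = 0.

We work with the vertex ordering v_0 < v_1 < v_2 < v_3 < v_4 < v_5 < v_6 < v_7 < v_8 < v_9. The simplices of K, each written with vertices in increasing order, are:

  0-simplices (10): [v_0], [v_1], [v_2], [v_3], [v_4], [v_5], [v_6], [v_7], [v_8], [v_9]
  1-simplices (30): (30 of them)
  2-simplices (20): (20 of them)

so the chain groups are C_0 ≅ Z^10, C_1 ≅ Z^30, C_2 ≅ Z^20.

The boundary map ∂_1: C_1 → C_0 sends each edge [p,q] (with p < q) to q − p. For instance
  ∂[v_3,v_9] = [v_9] − [v_3].
As a 10×30 matrix over Z this has rank 9, with invariant factors (1,1,1,1,1,1,1,1,1).

The boundary map ∂_2: C_2 → C_1 sends each 2-simplex [p,q,r] to [q,r] − [p,r] + [p,q]. For instance
  ∂[v_2,v_4,v_6] = [v_4,v_6] − [v_2,v_6] + [v_2,v_4],
  ∂[v_0,v_1,v_3] = [v_1,v_3] − [v_0,v_3] + [v_0,v_1].
This gives a 30×20 integer matrix of rank 20; reducing to Smith normal form yields diagonal entries (1,1,1,1,1,1,1,1,1,1,1,1,1,1,1,1,1,1,1,2).

Reading off H_k = ker ∂_k / im ∂_{k+1}:

  H_0: rank C_0 − rank ∂_1 = 10 − 9 = 1, and the invariant factors of ∂_1 are all 1, so H_0 = Z.
  H_1: rank ker ∂_1 − rank ∂_2 = (30 − 9) − 20 = 1, and ∂_2 has invariant factor 2 > 1, so H_1 = Z ⊕ Z/2.
  H_2: rank ker ∂_2 − rank ∂_3 = (20 − 20) − 0 = 0, and there is no ∂_3, so H_2 = 0.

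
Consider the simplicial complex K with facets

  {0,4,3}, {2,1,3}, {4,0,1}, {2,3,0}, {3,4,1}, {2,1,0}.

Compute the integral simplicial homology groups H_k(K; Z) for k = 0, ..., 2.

Order the vertices as 0 < 1 < 2 < 3 < 4. Listing each simplex with vertices in this order, K has dimension 2 with simplices:

  0-simplices (5): [0], [1], [2], [3], [4]
  1-simplices (9): [0,1], [0,2], [0,3], [0,4], [1,2], [1,3], [1,4], [2,3], [3,4]
  2-simplices (6): [0,1,2], [0,1,4], [0,2,3], [0,3,4], [1,2,3], [1,3,4]

so the chain groups are C_0 ≅ Z^5, C_1 ≅ Z^9, C_2 ≅ Z^6.

Boundary ∂_1: C_1 → C_0 sends each edge [p,q] (with p < q) to q − p. For instance
  ∂[1,3] = [3] − [1].
The 5×9 boundary matrix has rank 4 and Smith normal form diag(1,1,1,1).

Boundary ∂_2: C_2 → C_1 maps a triangle to the signed sum of its edges. For instance
  ∂[0,2,3] = [2,3] − [0,3] + [0,2],
  ∂[0,3,4] = [3,4] − [0,4] + [0,3].
As a 9×6 matrix over Z this has rank 5, with invariant factors (1,1,1,1,1).

Now H_k = ker ∂_k / im ∂_{k+1}, so:

  H_0: rank C_0 − rank ∂_1 = 5 − 4 = 1, and the invariant factors of ∂_1 are all 1, so H_0 = Z.
  H_1: rank ker ∂_1 − rank ∂_2 = (9 − 4) − 5 = 0, and the invariant factors of ∂_2 are all 1, so H_1 = 0.
  H_2: rank ker ∂_2 − rank ∂_3 = (6 − 5) − 0 = 1, and there is no ∂_3, so H_2 = Z.

H_0 = Z,  H_1 = 0,  H_2 = Z.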